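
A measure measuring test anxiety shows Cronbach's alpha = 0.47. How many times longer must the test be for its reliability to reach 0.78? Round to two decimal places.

n = 0.78 × (1 − 0.47) / [ 0.47 × (1 − 0.78) ]
  = 0.4134 / 0.1034 = 3.9981

4.00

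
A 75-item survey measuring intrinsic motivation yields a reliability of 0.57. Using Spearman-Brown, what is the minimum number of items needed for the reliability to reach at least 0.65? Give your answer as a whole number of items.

Invert Spearman-Brown to solve for n:
n = r*(1 − r) / [ r (1 − r*) ]
n = 0.65(1 − 0.57) / [0.57(1 − 0.65)]
  = 0.2795 / 0.1995 = 1.4010
1.4010 × 75 = 105.08 → 106 items

106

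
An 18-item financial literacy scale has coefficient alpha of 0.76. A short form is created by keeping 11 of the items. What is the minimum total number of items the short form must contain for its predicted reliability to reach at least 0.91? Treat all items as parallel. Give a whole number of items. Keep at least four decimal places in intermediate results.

58

Short-form reliability: n = 11/18 = 0.6111; r_11 = n·r/(1+(n−1)r) ≈ 0.6593
Length factor from the short form to reach 0.91: n' = 0.91(1 − 0.6593) / [0.6593(1 − 0.91)] ≈ 5.2250
Total items = 5.2250 × 11 = 57.47, rounded up to 58.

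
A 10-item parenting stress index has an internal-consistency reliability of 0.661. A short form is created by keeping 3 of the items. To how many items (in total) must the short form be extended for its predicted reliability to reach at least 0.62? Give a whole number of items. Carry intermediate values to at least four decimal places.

9

Short-form reliability: n = 3/10 = 0.3000; r_3 = n·r/(1+(n−1)r) ≈ 0.3691
Length factor from the short form to reach 0.62: n' = 0.62(1 − 0.3691) / [0.3691(1 − 0.62)] ≈ 2.7888
Items = 2.7888 × 3 ≈ 8.37 → 9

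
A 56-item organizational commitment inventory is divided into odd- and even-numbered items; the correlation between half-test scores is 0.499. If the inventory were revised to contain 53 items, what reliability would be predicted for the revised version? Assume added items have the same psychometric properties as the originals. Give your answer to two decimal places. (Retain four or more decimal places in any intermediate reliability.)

0.65

Full-test reliability from the split-half r: r_full = 2(0.499)/(1 + 0.499) = 0.6658
Length factor from 56 to 53 items: n = 53/56 = 0.9464
r_new = n·r_full / (1 + (n − 1)·r_full) = 0.6301 / 0.9643 ≈ 0.6534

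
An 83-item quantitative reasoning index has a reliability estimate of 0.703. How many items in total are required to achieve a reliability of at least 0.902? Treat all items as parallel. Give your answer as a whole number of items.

323

Invert Spearman-Brown to solve for n:
n = r*(1 − r) / [ r (1 − r*) ]
n = 0.902 × (1 − 0.703) / [ 0.703 × (1 − 0.902) ]
n = 0.267894 / 0.068894 ≈ 3.8885
So the test needs 3.8885 × 83 ≈ 322.75 items; rounding up, 323.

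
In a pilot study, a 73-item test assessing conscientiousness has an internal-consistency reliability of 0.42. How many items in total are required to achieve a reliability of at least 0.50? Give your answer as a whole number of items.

n = 0.50(1 − 0.42) / [0.42(1 − 0.50)]
  = 0.2900 / 0.2100 = 1.3810
1.3810 × 73 = 100.81 → 101 items

101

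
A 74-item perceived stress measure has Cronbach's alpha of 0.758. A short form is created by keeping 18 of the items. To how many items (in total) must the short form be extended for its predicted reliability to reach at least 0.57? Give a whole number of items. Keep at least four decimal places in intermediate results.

32

Short-form reliability: n = 18/74 = 0.2432; r_18 = n·r/(1+(n−1)r) ≈ 0.4324
Length factor from the short form to reach 0.57: n' = 0.57(1 − 0.4324) / [0.4324(1 − 0.57)] ≈ 1.7401
Total items = 1.7401 × 18 = 31.32, rounded up to 32.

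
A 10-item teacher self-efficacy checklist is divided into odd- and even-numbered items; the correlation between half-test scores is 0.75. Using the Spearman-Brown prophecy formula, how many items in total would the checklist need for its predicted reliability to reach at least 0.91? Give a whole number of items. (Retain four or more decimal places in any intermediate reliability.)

17

Corrected full-test reliability: r_full = 2 × 0.75 / (1 + 0.75) ≈ 0.8571
Solve Spearman-Brown for n: n = 0.91(1 − 0.8571) / [0.8571(1 − 0.91)] = 1.6858
Items = 1.6858 × 10 ≈ 16.86 → 17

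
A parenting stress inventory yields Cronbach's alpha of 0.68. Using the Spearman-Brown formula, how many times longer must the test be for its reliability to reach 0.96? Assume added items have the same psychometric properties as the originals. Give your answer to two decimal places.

11.29

Rearranging the Spearman-Brown formula for n,
n = r_target (1 − r_old) / [ r_old (1 − r_target) ]
n = [0.96 × 0.32] / [0.68 × 0.04]
n = 0.3072 / 0.0272 ≈ 11.2941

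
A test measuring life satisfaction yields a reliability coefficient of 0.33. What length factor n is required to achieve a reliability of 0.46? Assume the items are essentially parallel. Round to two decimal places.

1.73

n = 0.46(1 − 0.33) / [0.33(1 − 0.46)]
  = 0.3082 / 0.1782 = 1.7295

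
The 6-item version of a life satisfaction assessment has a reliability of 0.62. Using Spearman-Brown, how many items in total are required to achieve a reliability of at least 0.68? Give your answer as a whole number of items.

Rearranging the Spearman-Brown formula for n,
n = r_target (1 − r_old) / [ r_old (1 − r_target) ]
n = 0.68(1 − 0.62) / [0.62(1 − 0.68)]
  = 0.2584 / 0.1984 = 1.3024
1.3024 × 6 = 7.81 → 8 items

8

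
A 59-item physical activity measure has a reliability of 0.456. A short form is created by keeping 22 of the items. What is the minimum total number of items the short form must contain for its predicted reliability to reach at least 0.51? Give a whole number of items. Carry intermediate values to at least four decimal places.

Short-form reliability: n = 22/59 = 0.3729; r_22 = n·r/(1+(n−1)r) ≈ 0.2381
Then solve for n' with r_old = 0.2381, r_target = 0.51: n' = 0.51(1 − 0.2381)/[0.2381(1 − 0.51)] = 3.3305
Total items = 3.3305 × 22 = 73.27, rounded up to 74.

74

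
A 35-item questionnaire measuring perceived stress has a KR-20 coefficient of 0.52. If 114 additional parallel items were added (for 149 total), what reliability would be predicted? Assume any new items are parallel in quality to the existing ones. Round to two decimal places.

Length ratio n = 149/35 = 4.2571
r_new = 4.2571·0.52 / [1 + (4.2571 − 1)·0.52]
r_new = 2.2137 / 2.6937 ≈ 0.8218

0.82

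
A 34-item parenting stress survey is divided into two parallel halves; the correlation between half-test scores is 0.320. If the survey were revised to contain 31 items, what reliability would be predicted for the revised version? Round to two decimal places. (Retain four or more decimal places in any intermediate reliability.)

0.46

First correct the split-half correlation to full-test reliability: r_full = 2 × 0.320 / (1 + 0.320) ≈ 0.4848
Length factor from 34 to 31 items: n = 31/34 = 0.9118
r_new = n·r_full / (1 + (n − 1)·r_full) = 0.4420 / 0.9572 ≈ 0.4618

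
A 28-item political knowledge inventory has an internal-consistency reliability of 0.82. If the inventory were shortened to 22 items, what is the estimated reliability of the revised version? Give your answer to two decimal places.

0.78

Length ratio n = 22/28 = 0.7857
r_new = (0.7857 × 0.82) / (1 + (0.7857 − 1) × 0.82)
     = 0.6443 / 0.8243 = 0.7816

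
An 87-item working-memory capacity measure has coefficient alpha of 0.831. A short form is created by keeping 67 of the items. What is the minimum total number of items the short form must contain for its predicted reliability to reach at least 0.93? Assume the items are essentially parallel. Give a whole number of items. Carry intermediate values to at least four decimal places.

236

Short-form reliability: n = 67/87 = 0.7701; r_67 = n·r/(1+(n−1)r) ≈ 0.7911
Then solve for n' with r_old = 0.7911, r_target = 0.93: n' = 0.93(1 − 0.7911)/[0.7911(1 − 0.93)] = 3.5083
Items = 3.5083 × 67 ≈ 235.06 → 236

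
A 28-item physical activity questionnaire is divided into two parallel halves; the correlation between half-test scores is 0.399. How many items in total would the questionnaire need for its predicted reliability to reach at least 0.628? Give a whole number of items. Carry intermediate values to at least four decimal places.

36

Corrected full-test reliability: r_full = 2 × 0.399 / (1 + 0.399) ≈ 0.5704
Solve Spearman-Brown for n: n = 0.628(1 − 0.5704) / [0.5704(1 − 0.628)] = 1.2715
Items = 1.2715 × 28 ≈ 35.60 → 36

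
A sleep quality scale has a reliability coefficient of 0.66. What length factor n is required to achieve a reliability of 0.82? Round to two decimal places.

2.35

Invert Spearman-Brown to solve for n:
n = r_target (1 − r_old) / [ r_old (1 − r_target) ]
n = [0.82 × 0.34] / [0.66 × 0.18]
n = 0.2788 / 0.1188 ≈ 2.3468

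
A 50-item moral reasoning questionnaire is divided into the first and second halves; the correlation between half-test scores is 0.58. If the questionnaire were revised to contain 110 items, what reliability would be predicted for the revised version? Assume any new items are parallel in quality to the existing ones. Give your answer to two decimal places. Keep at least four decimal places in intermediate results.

First correct the split-half correlation to full-test reliability: r_full = 2 × 0.58 / (1 + 0.58) ≈ 0.7342
Then adjust to 110 items: n = 110/50 = 2.2000
r_new = n·r_full / (1 + (n − 1)·r_full) = 1.6152 / 1.8810 ≈ 0.8587

0.86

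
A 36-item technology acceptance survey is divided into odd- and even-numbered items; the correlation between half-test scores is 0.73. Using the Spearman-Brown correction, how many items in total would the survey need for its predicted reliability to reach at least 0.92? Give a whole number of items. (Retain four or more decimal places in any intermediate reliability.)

77

Corrected full-test reliability: r_full = 2 × 0.73 / (1 + 0.73) ≈ 0.8439
n = r_tgt(1 − r_full) / [r_full(1 − r_tgt)] = 0.92 × 0.1561 / (0.8439 × 0.08) ≈ 2.1272
Items = 2.1272 × 36 ≈ 76.58 → 77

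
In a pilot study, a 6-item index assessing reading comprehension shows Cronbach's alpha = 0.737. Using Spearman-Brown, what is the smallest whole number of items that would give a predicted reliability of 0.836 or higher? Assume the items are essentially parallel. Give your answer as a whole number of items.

n = [0.836 × 0.263] / [0.737 × 0.164]
  = 0.219868 / 0.120868 = 1.8191
1.8191 × 6 = 10.91 → 11 items

11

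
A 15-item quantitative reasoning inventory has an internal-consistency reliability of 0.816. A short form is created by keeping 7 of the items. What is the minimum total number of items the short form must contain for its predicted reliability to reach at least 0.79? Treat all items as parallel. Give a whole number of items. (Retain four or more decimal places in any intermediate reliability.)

Short-form reliability: n = 7/15 = 0.4667; r_7 = n·r/(1+(n−1)r) ≈ 0.6742
Length factor from the short form to reach 0.79: n' = 0.79(1 − 0.6742) / [0.6742(1 − 0.79)] ≈ 1.8179
Items = 1.8179 × 7 ≈ 12.73 → 13

13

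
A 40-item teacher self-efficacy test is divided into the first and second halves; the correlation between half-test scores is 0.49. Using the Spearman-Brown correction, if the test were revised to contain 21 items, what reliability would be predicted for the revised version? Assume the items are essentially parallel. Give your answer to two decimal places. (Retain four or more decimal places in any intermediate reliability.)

0.50

Full-test reliability from the split-half r: r_full = 2(0.49)/(1 + 0.49) = 0.6577
Length factor from 40 to 21 items: n = 21/40 = 0.5250
r_new = n·r_full / (1 + (n − 1)·r_full) = 0.3453 / 0.6876 ≈ 0.5022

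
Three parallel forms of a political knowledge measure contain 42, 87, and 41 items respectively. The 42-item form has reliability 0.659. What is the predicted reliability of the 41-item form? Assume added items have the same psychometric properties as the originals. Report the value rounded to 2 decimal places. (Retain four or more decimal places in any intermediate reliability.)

0.65

Only the ratio of lengths matters: n = 41/42 = 0.9762
r_{41} = n·r / (1 + (n − 1)·r) = 0.6433 / 0.9843 ≈ 0.6536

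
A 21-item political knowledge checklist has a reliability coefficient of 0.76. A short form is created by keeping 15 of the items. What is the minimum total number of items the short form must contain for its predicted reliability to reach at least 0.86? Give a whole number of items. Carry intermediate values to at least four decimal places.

First, r for the 15-item form: n = 15/21 = 0.7143, so r_15 = 0.7143·0.76/(1 + (0.7143 − 1)·0.76) = 0.6934
Then solve for n' with r_old = 0.6934, r_target = 0.86: n' = 0.86(1 − 0.6934)/[0.6934(1 − 0.86)] = 2.7162
Items = 2.7162 × 15 ≈ 40.74 → 41

41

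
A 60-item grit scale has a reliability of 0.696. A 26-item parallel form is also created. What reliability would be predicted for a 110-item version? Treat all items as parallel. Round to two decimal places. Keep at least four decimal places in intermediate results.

The 26-item form is not needed; work directly from the 60-item form with n = 110/60 = 1.8333.
r_{110} = n·r / (1 + (n − 1)·r) = 1.2760 / 1.5800 ≈ 0.8076

0.81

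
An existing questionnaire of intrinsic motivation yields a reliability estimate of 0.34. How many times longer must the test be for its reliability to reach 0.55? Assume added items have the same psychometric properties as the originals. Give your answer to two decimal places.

2.37

Invert Spearman-Brown to solve for n:
n = r*(1 − r) / [ r (1 − r*) ]
n = 0.55(1 − 0.34) / [0.34(1 − 0.55)]
n = 0.3630 / 0.1530 ≈ 2.3725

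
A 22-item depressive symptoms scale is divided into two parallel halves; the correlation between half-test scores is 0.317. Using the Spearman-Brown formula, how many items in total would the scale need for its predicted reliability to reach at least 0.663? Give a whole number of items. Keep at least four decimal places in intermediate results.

r_full = 2(0.317)/(1 + 0.317) = 0.4814
Solve Spearman-Brown for n: n = 0.663(1 − 0.4814) / [0.4814(1 − 0.663)] = 2.1194
Required items = 2.1194 × 22 = 46.63, so 47 items.

47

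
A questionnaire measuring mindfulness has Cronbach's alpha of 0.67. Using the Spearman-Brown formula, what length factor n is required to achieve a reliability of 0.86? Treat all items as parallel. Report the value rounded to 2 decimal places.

n = 0.86(1 − 0.67) / [0.67(1 − 0.86)]
  = 0.2838 / 0.0938 = 3.0256

3.03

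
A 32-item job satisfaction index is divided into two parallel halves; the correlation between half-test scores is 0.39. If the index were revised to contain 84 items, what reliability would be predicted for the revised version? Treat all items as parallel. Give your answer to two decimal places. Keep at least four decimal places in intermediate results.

Spearman-Brown correction (n = 2): r_full = 2·0.39/(1 + 0.39) = 0.5612
Then adjust to 84 items: n = 84/32 = 2.6250
r_new = n·r_full / (1 + (n − 1)·r_full) = 1.4732 / 1.9120 ≈ 0.7705

0.77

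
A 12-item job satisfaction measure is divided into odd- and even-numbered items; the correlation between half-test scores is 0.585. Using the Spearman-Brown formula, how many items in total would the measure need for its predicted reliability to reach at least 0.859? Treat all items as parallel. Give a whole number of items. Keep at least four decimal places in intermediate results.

r_full = 2(0.585)/(1 + 0.585) = 0.7382
Solve Spearman-Brown for n: n = 0.859(1 − 0.7382) / [0.7382(1 − 0.859)] = 2.1606
Items = 2.1606 × 12 ≈ 25.93 → 26

26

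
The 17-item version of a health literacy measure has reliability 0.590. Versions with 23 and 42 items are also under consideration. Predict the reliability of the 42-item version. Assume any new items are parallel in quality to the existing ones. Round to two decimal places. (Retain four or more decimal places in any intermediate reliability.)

Only the ratio of lengths matters: n = 42/17 = 2.4706
r_{42} = n·r / (1 + (n − 1)·r) = 1.4577 / 1.8677 ≈ 0.7805

0.78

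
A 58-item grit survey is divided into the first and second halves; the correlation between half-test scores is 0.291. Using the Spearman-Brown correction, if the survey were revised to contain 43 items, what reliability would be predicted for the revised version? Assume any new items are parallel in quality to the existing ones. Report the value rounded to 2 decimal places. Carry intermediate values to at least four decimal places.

Spearman-Brown correction (n = 2): r_full = 2·0.291/(1 + 0.291) = 0.4508
Length factor from 58 to 43 items: n = 43/58 = 0.7414
r_new = n·r_full / (1 + (n − 1)·r_full) = 0.3342 / 0.8834 ≈ 0.3783

0.38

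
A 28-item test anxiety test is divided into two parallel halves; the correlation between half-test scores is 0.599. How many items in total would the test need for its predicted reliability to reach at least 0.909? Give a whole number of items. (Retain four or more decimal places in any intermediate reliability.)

Corrected full-test reliability: r_full = 2 × 0.599 / (1 + 0.599) ≈ 0.7492
n = r_tgt(1 − r_full) / [r_full(1 − r_tgt)] = 0.909 × 0.2508 / (0.7492 × 0.091) ≈ 3.3439
Required items = 3.3439 × 28 = 93.63, so 94 items.

94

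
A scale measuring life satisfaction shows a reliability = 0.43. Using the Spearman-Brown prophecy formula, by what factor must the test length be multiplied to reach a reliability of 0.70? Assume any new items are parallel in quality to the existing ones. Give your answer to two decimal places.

3.09

Rearranging the Spearman-Brown formula for n,
n = r_target (1 − r_old) / [ r_old (1 − r_target) ]
n = 0.70(1 − 0.43) / [0.43(1 − 0.70)]
n = 0.3990 / 0.1290 ≈ 3.0930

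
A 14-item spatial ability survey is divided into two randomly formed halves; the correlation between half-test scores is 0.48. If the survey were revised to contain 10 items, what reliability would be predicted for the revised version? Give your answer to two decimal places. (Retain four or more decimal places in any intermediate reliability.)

Full-test reliability from the split-half r: r_full = 2(0.48)/(1 + 0.48) = 0.6486
Then adjust to 10 items: n = 10/14 = 0.7143
r_new = n·r_full / (1 + (n − 1)·r_full) = 0.4633 / 0.8147 ≈ 0.5687

0.57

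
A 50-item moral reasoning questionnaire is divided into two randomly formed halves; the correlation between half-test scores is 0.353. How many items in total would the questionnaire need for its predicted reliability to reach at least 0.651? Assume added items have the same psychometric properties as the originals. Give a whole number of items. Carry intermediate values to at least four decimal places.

r_full = 2(0.353)/(1 + 0.353) = 0.5218
n = r_tgt(1 − r_full) / [r_full(1 − r_tgt)] = 0.651 × 0.4782 / (0.5218 × 0.349) ≈ 1.7095
Items = 1.7095 × 50 ≈ 85.47 → 86

86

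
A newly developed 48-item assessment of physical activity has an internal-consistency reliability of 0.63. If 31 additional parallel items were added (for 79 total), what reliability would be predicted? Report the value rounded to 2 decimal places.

0.74

Length ratio n = 79/48 = 1.6458
Apply the Spearman-Brown prophecy formula, r' = nr / [1 + (n − 1)r]:
r_new = 1.6458·0.63 / [1 + (1.6458 − 1)·0.63]
r_new = 1.0369 / 1.4069 ≈ 0.7370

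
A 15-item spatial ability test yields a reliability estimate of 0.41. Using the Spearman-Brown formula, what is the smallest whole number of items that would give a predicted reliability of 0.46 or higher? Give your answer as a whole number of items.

19

n = [0.46 × 0.59] / [0.41 × 0.54]
  = 0.2714 / 0.2214 = 1.2258
Items needed = n × 15 = 1.2258 × 15 ≈ 18.39 → round up to 19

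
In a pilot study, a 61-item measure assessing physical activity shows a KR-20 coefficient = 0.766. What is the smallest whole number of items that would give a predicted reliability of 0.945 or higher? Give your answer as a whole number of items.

Rearranging the Spearman-Brown formula for n,
n = r*(1 − r) / [ r (1 − r*) ]
n = [0.945 × 0.234] / [0.766 × 0.055]
  = 0.221130 / 0.042130 = 5.2488
5.2488 × 61 = 320.18 → 321 items

321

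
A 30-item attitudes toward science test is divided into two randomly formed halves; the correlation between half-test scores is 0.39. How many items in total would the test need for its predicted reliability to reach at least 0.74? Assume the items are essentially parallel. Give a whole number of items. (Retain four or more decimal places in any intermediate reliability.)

67

Corrected full-test reliability: r_full = 2 × 0.39 / (1 + 0.39) ≈ 0.5612
Solve Spearman-Brown for n: n = 0.74(1 − 0.5612) / [0.5612(1 − 0.74)] = 2.2254
Required items = 2.2254 × 30 = 66.76, so 67 items.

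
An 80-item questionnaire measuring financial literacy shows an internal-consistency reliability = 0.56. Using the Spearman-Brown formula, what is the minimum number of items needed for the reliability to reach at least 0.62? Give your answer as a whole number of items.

103

Spearman-Brown solved for the length factor n:
n = r*(1 − r) / [ r (1 − r*) ]
n = [0.62 × 0.44] / [0.56 × 0.38]
n = 0.2728 / 0.2128 ≈ 1.2820
Items needed = n × 80 = 1.2820 × 80 ≈ 102.56 → round up to 103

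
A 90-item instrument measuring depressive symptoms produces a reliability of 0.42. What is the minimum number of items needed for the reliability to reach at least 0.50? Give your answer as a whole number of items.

Invert Spearman-Brown to solve for n:
n = r*(1 − r) / [ r (1 − r*) ]
n = 0.50(1 − 0.42) / [0.42(1 − 0.50)]
n = 0.2900 / 0.2100 ≈ 1.3810
1.3810 × 90 = 124.29 → 125 items

125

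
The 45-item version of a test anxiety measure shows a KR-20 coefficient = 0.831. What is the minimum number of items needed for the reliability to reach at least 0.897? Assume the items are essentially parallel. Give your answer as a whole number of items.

80

Rearranging the Spearman-Brown formula for n,
n = r*(1 − r) / [ r (1 − r*) ]
n = 0.897(1 − 0.831) / [0.831(1 − 0.897)]
n = 0.151593 / 0.085593 ≈ 1.7711
Items needed = n × 45 = 1.7711 × 45 ≈ 79.70 → round up to 80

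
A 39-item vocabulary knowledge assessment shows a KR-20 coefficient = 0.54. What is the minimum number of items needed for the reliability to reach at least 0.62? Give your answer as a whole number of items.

55

n = [0.62 × 0.46] / [0.54 × 0.38]
n = 0.2852 / 0.2052 ≈ 1.3899
1.3899 × 39 = 54.21 → 55 items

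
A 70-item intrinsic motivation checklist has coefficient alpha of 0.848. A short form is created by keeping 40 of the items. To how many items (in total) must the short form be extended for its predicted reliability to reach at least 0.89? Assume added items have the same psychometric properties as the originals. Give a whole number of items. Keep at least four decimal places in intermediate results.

102

Short-form reliability: n = 40/70 = 0.5714; r_40 = n·r/(1+(n−1)r) ≈ 0.7612
Length factor from the short form to reach 0.89: n' = 0.89(1 − 0.7612) / [0.7612(1 − 0.89)] ≈ 2.5382
Total items = 2.5382 × 40 = 101.53, rounded up to 102.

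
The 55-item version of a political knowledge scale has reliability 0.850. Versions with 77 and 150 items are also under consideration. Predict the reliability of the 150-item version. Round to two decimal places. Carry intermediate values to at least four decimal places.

0.94

Only the ratio of lengths matters: n = 150/55 = 2.7273
r_{150} = n·r / (1 + (n − 1)·r) = 2.3182 / 2.4682 ≈ 0.9392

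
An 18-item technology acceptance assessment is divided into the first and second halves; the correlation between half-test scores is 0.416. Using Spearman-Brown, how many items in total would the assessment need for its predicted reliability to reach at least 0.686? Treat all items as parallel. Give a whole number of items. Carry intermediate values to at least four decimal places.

Corrected full-test reliability: r_full = 2 × 0.416 / (1 + 0.416) ≈ 0.5876
n = r_tgt(1 − r_full) / [r_full(1 − r_tgt)] = 0.686 × 0.4124 / (0.5876 × 0.314) ≈ 1.5333
Items = 1.5333 × 18 ≈ 27.60 → 28

28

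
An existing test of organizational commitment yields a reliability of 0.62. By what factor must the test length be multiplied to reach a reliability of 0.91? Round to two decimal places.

Rearranging the Spearman-Brown formula for n,
n = r*(1 − r) / [ r (1 − r*) ]
n = 0.91 × (1 − 0.62) / [ 0.62 × (1 − 0.91) ]
  = 0.3458 / 0.0558 = 6.1971

6.20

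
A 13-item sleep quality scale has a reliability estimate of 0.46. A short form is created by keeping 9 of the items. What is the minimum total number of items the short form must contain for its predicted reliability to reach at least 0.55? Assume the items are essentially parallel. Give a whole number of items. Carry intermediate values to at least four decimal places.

Short-form reliability: n = 9/13 = 0.6923; r_9 = n·r/(1+(n−1)r) ≈ 0.3710
Then solve for n' with r_old = 0.3710, r_target = 0.55: n' = 0.55(1 − 0.3710)/[0.3710(1 − 0.55)] = 2.0722
Items = 2.0722 × 9 ≈ 18.65 → 19

19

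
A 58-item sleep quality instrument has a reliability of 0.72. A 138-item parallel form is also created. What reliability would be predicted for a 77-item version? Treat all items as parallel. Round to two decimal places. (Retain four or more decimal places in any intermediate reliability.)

The 138-item form is not needed; work directly from the 58-item form with n = 77/58 = 1.3276.
r_{77} = n·r / (1 + (n − 1)·r) = 0.9559 / 1.2359 ≈ 0.7734

0.77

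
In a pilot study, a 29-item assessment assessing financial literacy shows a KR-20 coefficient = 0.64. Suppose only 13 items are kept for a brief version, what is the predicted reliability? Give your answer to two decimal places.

The new length is 13/29 = 0.4483 times the old.
Apply the Spearman-Brown prophecy formula, r' = nr / [1 + (n − 1)r]:
r_new = (0.4483 × 0.64) / (1 + (0.4483 − 1) × 0.64)
r_new = 0.2869 / 0.6469 ≈ 0.4435

0.44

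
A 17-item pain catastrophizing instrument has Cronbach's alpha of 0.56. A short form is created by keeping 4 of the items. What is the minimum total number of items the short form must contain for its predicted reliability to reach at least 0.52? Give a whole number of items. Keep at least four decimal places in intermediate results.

15

Short-form reliability: n = 4/17 = 0.2353; r_4 = n·r/(1+(n−1)r) ≈ 0.2305
Length factor from the short form to reach 0.52: n' = 0.52(1 − 0.2305) / [0.2305(1 − 0.52)] ≈ 3.6166
Items = 3.6166 × 4 ≈ 14.47 → 15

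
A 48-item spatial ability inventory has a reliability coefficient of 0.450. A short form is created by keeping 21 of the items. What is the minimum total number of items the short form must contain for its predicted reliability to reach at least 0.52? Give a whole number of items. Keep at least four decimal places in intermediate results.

Short-form reliability: n = 21/48 = 0.4375; r_21 = n·r/(1+(n−1)r) ≈ 0.2636
Then solve for n' with r_old = 0.2636, r_target = 0.52: n' = 0.52(1 − 0.2636)/[0.2636(1 − 0.52)] = 3.0264
Items = 3.0264 × 21 ≈ 63.55 → 64

64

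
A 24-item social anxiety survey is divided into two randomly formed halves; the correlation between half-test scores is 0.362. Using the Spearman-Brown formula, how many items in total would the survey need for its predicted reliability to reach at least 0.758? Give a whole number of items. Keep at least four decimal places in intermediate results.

r_full = 2(0.362)/(1 + 0.362) = 0.5316
Solve Spearman-Brown for n: n = 0.758(1 − 0.5316) / [0.5316(1 − 0.758)] = 2.7599
Items = 2.7599 × 24 ≈ 66.24 → 67

67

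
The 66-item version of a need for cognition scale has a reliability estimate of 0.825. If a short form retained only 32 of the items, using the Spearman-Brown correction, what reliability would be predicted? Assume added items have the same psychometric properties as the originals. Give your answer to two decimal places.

0.70

The new length is 32/66 = 0.4848 times the old.
r_new = (0.4848 × 0.825) / (1 + (0.4848 − 1) × 0.825)
     = 0.4000 / 0.5750 = 0.6957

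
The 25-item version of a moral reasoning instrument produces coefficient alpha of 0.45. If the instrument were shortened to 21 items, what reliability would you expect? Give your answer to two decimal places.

Length ratio n = 21/25 = 0.84
r_new = 0.84·0.45 / [1 + (0.84 − 1)·0.45]
     = 0.3780 / 0.9280 = 0.4073

0.41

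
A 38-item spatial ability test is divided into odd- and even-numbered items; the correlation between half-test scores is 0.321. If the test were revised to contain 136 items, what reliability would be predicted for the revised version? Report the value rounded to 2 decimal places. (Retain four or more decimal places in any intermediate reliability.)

0.77

First correct the split-half correlation to full-test reliability: r_full = 2 × 0.321 / (1 + 0.321) ≈ 0.4860
Length factor from 38 to 136 items: n = 136/38 = 3.5789
r_new = n·r_full / (1 + (n − 1)·r_full) = 1.7393 / 2.2533 ≈ 0.7719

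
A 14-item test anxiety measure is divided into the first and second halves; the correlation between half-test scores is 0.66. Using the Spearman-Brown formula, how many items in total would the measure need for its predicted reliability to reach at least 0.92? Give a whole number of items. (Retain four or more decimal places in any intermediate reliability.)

42

r_full = 2(0.66)/(1 + 0.66) = 0.7952
Solve Spearman-Brown for n: n = 0.92(1 − 0.7952) / [0.7952(1 − 0.92)] = 2.9618
Required items = 2.9618 × 14 = 41.47, so 42 items.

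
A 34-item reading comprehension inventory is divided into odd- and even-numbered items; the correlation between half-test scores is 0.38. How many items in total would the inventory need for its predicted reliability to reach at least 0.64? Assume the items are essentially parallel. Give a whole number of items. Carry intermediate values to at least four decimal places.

r_full = 2(0.38)/(1 + 0.38) = 0.5507
Solve Spearman-Brown for n: n = 0.64(1 − 0.5507) / [0.5507(1 − 0.64)] = 1.4504
Items = 1.4504 × 34 ≈ 49.31 → 50

50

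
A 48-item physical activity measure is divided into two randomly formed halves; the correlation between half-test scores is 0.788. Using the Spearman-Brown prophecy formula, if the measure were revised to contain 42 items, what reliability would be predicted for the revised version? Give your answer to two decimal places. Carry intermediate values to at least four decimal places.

First correct the split-half correlation to full-test reliability: r_full = 2 × 0.788 / (1 + 0.788) ≈ 0.8814
Then adjust to 42 items: n = 42/48 = 0.8750
r_new = n·r_full / (1 + (n − 1)·r_full) = 0.7712 / 0.8898 ≈ 0.8667

0.87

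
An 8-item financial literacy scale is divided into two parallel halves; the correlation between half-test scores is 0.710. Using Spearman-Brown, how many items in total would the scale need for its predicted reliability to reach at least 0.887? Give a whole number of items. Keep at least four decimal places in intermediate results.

13

Corrected full-test reliability: r_full = 2 × 0.710 / (1 + 0.710) ≈ 0.8304
Solve Spearman-Brown for n: n = 0.887(1 − 0.8304) / [0.8304(1 − 0.887)] = 1.6032
Items = 1.6032 × 8 ≈ 12.83 → 13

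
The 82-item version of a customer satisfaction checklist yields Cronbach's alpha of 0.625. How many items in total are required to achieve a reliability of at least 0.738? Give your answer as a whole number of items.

Spearman-Brown solved for the length factor n:
n = r*(1 − r) / [ r (1 − r*) ]
n = 0.738 × (1 − 0.625) / [ 0.625 × (1 − 0.738) ]
n = 0.276750 / 0.163750 ≈ 1.6901
So the test needs 1.6901 × 82 ≈ 138.59 items; rounding up, 139.

139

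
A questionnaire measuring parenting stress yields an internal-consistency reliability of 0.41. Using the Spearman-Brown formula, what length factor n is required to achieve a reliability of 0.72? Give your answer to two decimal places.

Invert Spearman-Brown to solve for n:
n = r_target (1 − r_old) / [ r_old (1 − r_target) ]
n = 0.72(1 − 0.41) / [0.41(1 − 0.72)]
n = 0.4248 / 0.1148 ≈ 3.7003

3.70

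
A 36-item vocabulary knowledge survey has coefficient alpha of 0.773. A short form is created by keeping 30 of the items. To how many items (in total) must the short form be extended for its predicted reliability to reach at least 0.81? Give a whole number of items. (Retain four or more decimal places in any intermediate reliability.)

46

Short-form reliability: n = 30/36 = 0.8333; r_30 = n·r/(1+(n−1)r) ≈ 0.7394
Length factor from the short form to reach 0.81: n' = 0.81(1 − 0.7394) / [0.7394(1 − 0.81)] ≈ 1.5025
Total items = 1.5025 × 30 = 45.07, rounded up to 46.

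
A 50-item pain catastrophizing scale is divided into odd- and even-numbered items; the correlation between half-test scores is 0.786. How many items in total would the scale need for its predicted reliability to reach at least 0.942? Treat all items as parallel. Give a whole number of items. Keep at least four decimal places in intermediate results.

111

r_full = 2(0.786)/(1 + 0.786) = 0.8802
n = r_tgt(1 − r_full) / [r_full(1 − r_tgt)] = 0.942 × 0.1198 / (0.8802 × 0.058) ≈ 2.2105
Items = 2.2105 × 50 ≈ 110.53 → 111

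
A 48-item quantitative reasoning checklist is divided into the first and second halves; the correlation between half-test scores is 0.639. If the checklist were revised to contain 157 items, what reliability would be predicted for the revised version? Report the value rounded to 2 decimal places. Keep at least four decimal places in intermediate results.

First correct the split-half correlation to full-test reliability: r_full = 2 × 0.639 / (1 + 0.639) ≈ 0.7797
Length factor from 48 to 157 items: n = 157/48 = 3.2708
r_new = n·r_full / (1 + (n − 1)·r_full) = 2.5502 / 2.7705 ≈ 0.9205

0.92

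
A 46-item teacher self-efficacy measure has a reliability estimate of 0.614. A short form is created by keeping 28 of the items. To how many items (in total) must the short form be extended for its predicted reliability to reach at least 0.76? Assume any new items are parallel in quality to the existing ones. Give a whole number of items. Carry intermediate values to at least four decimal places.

Short-form reliability: n = 28/46 = 0.6087; r_28 = n·r/(1+(n−1)r) ≈ 0.4919
Length factor from the short form to reach 0.76: n' = 0.76(1 − 0.4919) / [0.4919(1 − 0.76)] ≈ 3.2710
Total items = 3.2710 × 28 = 91.59, rounded up to 92.

92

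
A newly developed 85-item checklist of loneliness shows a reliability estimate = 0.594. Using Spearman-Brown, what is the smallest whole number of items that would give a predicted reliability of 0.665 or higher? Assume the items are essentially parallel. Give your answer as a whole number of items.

116

Spearman-Brown solved for the length factor n:
n = r*(1 − r) / [ r (1 − r*) ]
n = 0.665(1 − 0.594) / [0.594(1 − 0.665)]
  = 0.269990 / 0.198990 = 1.3568
1.3568 × 85 = 115.33 → 116 items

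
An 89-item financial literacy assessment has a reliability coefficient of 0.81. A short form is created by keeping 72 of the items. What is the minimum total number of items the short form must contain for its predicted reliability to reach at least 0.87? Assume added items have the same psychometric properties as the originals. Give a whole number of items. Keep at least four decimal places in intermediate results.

140

Short-form reliability: n = 72/89 = 0.8090; r_72 = n·r/(1+(n−1)r) ≈ 0.7752
Then solve for n' with r_old = 0.7752, r_target = 0.87: n' = 0.87(1 − 0.7752)/[0.7752(1 − 0.87)] = 1.9407
Total items = 1.9407 × 72 = 139.73, rounded up to 140.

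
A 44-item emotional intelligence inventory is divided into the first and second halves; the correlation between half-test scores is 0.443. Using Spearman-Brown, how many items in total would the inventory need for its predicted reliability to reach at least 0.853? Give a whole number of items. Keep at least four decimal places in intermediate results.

r_full = 2(0.443)/(1 + 0.443) = 0.6140
n = r_tgt(1 − r_full) / [r_full(1 − r_tgt)] = 0.853 × 0.3860 / (0.6140 × 0.147) ≈ 3.6480
Required items = 3.6480 × 44 = 160.51, so 161 items.

161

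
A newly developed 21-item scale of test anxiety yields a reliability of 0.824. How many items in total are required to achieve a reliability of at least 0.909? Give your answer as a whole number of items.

Invert Spearman-Brown to solve for n:
n = r*(1 − r) / [ r (1 − r*) ]
n = [0.909 × 0.176] / [0.824 × 0.091]
n = 0.159984 / 0.074984 ≈ 2.1336
So the test needs 2.1336 × 21 ≈ 44.81 items; rounding up, 45.

45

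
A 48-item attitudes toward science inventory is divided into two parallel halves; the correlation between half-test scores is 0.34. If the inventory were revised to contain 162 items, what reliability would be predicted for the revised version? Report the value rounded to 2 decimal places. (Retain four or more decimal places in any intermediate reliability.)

0.78

Spearman-Brown correction (n = 2): r_full = 2·0.34/(1 + 0.34) = 0.5075
Length factor from 48 to 162 items: n = 162/48 = 3.3750
r_new = n·r_full / (1 + (n − 1)·r_full) = 1.7128 / 2.2053 ≈ 0.7767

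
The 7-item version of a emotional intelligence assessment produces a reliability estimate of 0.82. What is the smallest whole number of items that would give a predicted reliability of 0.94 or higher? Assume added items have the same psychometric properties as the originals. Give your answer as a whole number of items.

Invert Spearman-Brown to solve for n:
n = r_target (1 − r_old) / [ r_old (1 − r_target) ]
n = 0.94(1 − 0.82) / [0.82(1 − 0.94)]
n = 0.1692 / 0.0492 ≈ 3.4390
3.4390 × 7 = 24.07 → 25 items

25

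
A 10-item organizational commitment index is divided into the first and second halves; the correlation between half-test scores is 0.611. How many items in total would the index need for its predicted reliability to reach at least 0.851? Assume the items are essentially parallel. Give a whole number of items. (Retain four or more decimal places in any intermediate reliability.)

Corrected full-test reliability: r_full = 2 × 0.611 / (1 + 0.611) ≈ 0.7585
Solve Spearman-Brown for n: n = 0.851(1 − 0.7585) / [0.7585(1 − 0.851)] = 1.8185
Required items = 1.8185 × 10 = 18.18, so 19 items.

19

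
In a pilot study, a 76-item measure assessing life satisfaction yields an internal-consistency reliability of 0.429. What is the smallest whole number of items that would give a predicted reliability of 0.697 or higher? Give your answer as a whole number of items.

n = 0.697(1 − 0.429) / [0.429(1 − 0.697)]
  = 0.397987 / 0.129987 = 3.0617
So the test needs 3.0617 × 76 ≈ 232.69 items; rounding up, 233.

233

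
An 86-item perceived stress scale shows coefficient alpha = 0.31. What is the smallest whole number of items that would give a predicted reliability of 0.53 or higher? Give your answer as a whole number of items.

216

n = 0.53(1 − 0.31) / [0.31(1 − 0.53)]
  = 0.3657 / 0.1457 = 2.5100
So the test needs 2.5100 × 86 ≈ 215.86 items; rounding up, 216.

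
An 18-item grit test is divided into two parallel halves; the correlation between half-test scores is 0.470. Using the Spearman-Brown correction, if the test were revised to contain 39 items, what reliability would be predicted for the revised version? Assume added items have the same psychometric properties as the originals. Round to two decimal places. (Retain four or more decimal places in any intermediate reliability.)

Spearman-Brown correction (n = 2): r_full = 2·0.470/(1 + 0.470) = 0.6395
Length factor from 18 to 39 items: n = 39/18 = 2.1667
r_new = n·r_full / (1 + (n − 1)·r_full) = 1.3856 / 1.7461 ≈ 0.7935

0.79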